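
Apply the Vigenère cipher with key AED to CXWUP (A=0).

CBZUT

Repeat the key across the message: AEDAE
C(2)+A(0): 2 → C
X(23)+E(4): 27≡1 → B
W(22)+D(3): 25 → Z
U(20)+A(0): 20 → U
P(15)+E(4): 19 → T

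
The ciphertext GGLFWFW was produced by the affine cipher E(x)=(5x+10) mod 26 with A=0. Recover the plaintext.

UUVZSZS

The inverse of 5 mod 26 is 21, since 5·21=105≡1. Apply D(y)=21·(y−10) mod 26:
G(6): 21·(6−10)=-84≡20 → U
G(6): 21·(6−10)=-84≡20 → U
L(11): 21·(11−10)=21 → V
F(5): 21·(5−10)=-105≡25 → Z
W(22): 21·(22−10)=252≡18 → S
F(5): 21·(5−10)=-105≡25 → Z
W(22): 21·(22−10)=252≡18 → S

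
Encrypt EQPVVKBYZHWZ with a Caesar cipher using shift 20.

YKJPPEVSTBQT

E(4): 4+20=24 → Y
Q(16): 16+20=36≡10 → K
P(15): 15+20=35≡9 → J
V(21): 21+20=41≡15 → P
V(21): 21+20=41≡15 → P
K(10): 10+20=30≡4 → E
B(1): 1+20=21 → V
Y(24): 24+20=44≡18 → S
Z(25): 25+20=45≡19 → T
H(7): 7+20=27≡1 → B
W(22): 22+20=42≡16 → Q
Z(25): 25+20=45≡19 → T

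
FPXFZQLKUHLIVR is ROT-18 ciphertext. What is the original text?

F(5): 5−18=-13≡13 → N
P(15): 15−18=-3≡23 → X
X(23): 23−18=5 → F
F(5): 5−18=-13≡13 → N
Z(25): 25−18=7 → H
Q(16): 16−18=-2≡24 → Y
L(11): 11−18=-7≡19 → T
K(10): 10−18=-8≡18 → S
U(20): 20−18=2 → C
H(7): 7−18=-11≡15 → P
L(11): 11−18=-7≡19 → T
I(8): 8−18=-10≡16 → Q
V(21): 21−18=3 → D
R(17): 17−18=-1≡25 → Z

NXFNHYTSCPTQDZ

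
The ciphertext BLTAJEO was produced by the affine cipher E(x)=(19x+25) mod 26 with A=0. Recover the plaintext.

The inverse of 19 mod 26 is 11, since 19·11=209≡1. Apply D(y)=11·(y−25) mod 26:
B(1): 11·(1−25)=-264≡22 → W
L(11): 11·(11−25)=-154≡2 → C
T(19): 11·(19−25)=-66≡12 → M
A(0): 11·(0−25)=-275≡11 → L
J(9): 11·(9−25)=-176≡6 → G
E(4): 11·(4−25)=-231≡3 → D
O(14): 11·(14−25)=-121≡9 → J

WCMLGDJ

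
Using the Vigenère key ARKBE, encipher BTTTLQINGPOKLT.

BKDUPQZXHTOBVU

Repeat the key across the message: ARKBEARKBEARKB
B(1)+A(0): 1 → B
T(19)+R(17): 36≡10 → K
T(19)+K(10): 29≡3 → D
T(19)+B(1): 20 → U
L(11)+E(4): 15 → P
Q(16)+A(0): 16 → Q
I(8)+R(17): 25 → Z
N(13)+K(10): 23 → X
G(6)+B(1): 7 → H
P(15)+E(4): 19 → T
O(14)+A(0): 14 → O
K(10)+R(17): 27≡1 → B
L(11)+K(10): 21 → V
T(19)+B(1): 20 → U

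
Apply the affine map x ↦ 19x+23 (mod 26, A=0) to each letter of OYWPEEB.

O(14): 19·14+23=289≡3 → D
Y(24): 19·24+23=479≡11 → L
W(22): 19·22+23=441≡25 → Z
P(15): 19·15+23=308≡22 → W
E(4): 19·4+23=99≡21 → V
E(4): 19·4+23=99≡21 → V
B(1): 19·1+23=42≡16 → Q

DLZWVVQ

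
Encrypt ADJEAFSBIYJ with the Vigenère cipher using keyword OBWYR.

Repeat the key across the message: OBWYROBWYRO
A(0)+O(14): 14 → O
D(3)+B(1): 4 → E
J(9)+W(22): 31≡5 → F
E(4)+Y(24): 28≡2 → C
A(0)+R(17): 17 → R
F(5)+O(14): 19 → T
S(18)+B(1): 19 → T
B(1)+W(22): 23 → X
I(8)+Y(24): 32≡6 → G
Y(24)+R(17): 41≡15 → P
J(9)+O(14): 23 → X

OEFCRTTXGPX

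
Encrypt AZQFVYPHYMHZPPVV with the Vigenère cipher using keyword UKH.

Repeat the key across the message: UKHUKHUKHUKHUKHU
A(0)+U(20): 20 → U
Z(25)+K(10): 35≡9 → J
Q(16)+H(7): 23 → X
F(5)+U(20): 25 → Z
V(21)+K(10): 31≡5 → F
Y(24)+H(7): 31≡5 → F
P(15)+U(20): 35≡9 → J
H(7)+K(10): 17 → R
Y(24)+H(7): 31≡5 → F
M(12)+U(20): 32≡6 → G
H(7)+K(10): 17 → R
Z(25)+H(7): 32≡6 → G
P(15)+U(20): 35≡9 → J
P(15)+K(10): 25 → Z
V(21)+H(7): 28≡2 → C
V(21)+U(20): 41≡15 → P

UJXZFFJRFGRGJZCP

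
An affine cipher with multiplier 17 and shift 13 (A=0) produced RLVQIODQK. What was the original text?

OGCRPXERJ

The inverse of 17 mod 26 is 23, since 17·23=391≡1. Apply D(y)=23·(y−13) mod 26:
R(17): 23·(17−13)=92≡14 → O
L(11): 23·(11−13)=-46≡6 → G
V(21): 23·(21−13)=184≡2 → C
Q(16): 23·(16−13)=69≡17 → R
I(8): 23·(8−13)=-115≡15 → P
O(14): 23·(14−13)=23 → X
D(3): 23·(3−13)=-230≡4 → E
Q(16): 23·(16−13)=69≡17 → R
K(10): 23·(10−13)=-69≡9 → J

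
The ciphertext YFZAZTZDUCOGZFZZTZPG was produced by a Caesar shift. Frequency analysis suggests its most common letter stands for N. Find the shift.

The most frequent ciphertext letter is Z (appears 7 times).
Z is position 25; N is position 13.
Shift = 12.

12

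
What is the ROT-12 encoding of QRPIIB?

Q(16): 16+12=28≡2 → C
R(17): 17+12=29≡3 → D
P(15): 15+12=27≡1 → B
I(8): 8+12=20 → U
I(8): 8+12=20 → U
B(1): 1+12=13 → N

CDBUUN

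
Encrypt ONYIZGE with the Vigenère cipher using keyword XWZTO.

LJXBNDA

Repeat the key across the message: XWZTOXW
O(14)+X(23): 37≡11 → L
N(13)+W(22): 35≡9 → J
Y(24)+Z(25): 49≡23 → X
I(8)+T(19): 27≡1 → B
Z(25)+O(14): 39≡13 → N
G(6)+X(23): 29≡3 → D
E(4)+W(22): 26≡0 → A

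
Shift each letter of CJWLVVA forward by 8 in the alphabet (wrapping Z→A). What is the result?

KRETDDI

C(2): 2+8=10 → K
J(9): 9+8=17 → R
W(22): 22+8=30≡4 → E
L(11): 11+8=19 → T
V(21): 21+8=29≡3 → D
V(21): 21+8=29≡3 → D
A(0): 0+8=8 → I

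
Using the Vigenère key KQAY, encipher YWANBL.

IMALLB

Repeat the key across the message: KQAYKQ
Y(24)+K(10): 34≡8 → I
W(22)+Q(16): 38≡12 → M
A(0)+A(0): 0 → A
N(13)+Y(24): 37≡11 → L
B(1)+K(10): 11 → L
L(11)+Q(16): 27≡1 → B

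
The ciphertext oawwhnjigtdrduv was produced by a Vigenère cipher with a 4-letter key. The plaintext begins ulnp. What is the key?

upjh

Subtract each crib letter from the matching ciphertext letter (mod 26):
o(14)−u(20)=-6≡20 → u
a(0)−l(11)=-11≡15 → p
w(22)−n(13)=9 → j
w(22)−p(15)=7 → h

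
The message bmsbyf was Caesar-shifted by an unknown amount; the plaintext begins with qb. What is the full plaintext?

From the crib: b(1)−q(16)=-15≡11, so the shift is 11.
Subtract 11 from each ciphertext letter:
b(1): 1−11=-10≡16 → q
m(12): 12−11=1 → b
s(18): 18−11=7 → h
b(1): 1−11=-10≡16 → q
y(24): 24−11=13 → n
f(5): 5−11=-6≡20 → u

qbhqnu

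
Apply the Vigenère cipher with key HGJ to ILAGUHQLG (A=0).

PRJNAQXRP

Repeat the key across the message: HGJHGJHGJ
I(8)+H(7): 15 → P
L(11)+G(6): 17 → R
A(0)+J(9): 9 → J
G(6)+H(7): 13 → N
U(20)+G(6): 26≡0 → A
H(7)+J(9): 16 → Q
Q(16)+H(7): 23 → X
L(11)+G(6): 17 → R
G(6)+J(9): 15 → P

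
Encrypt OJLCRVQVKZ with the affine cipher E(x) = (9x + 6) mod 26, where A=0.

CJBYDNUNSX

O(14): 9·14+6=132≡2 → C
J(9): 9·9+6=87≡9 → J
L(11): 9·11+6=105≡1 → B
C(2): 9·2+6=24 → Y
R(17): 9·17+6=159≡3 → D
V(21): 9·21+6=195≡13 → N
Q(16): 9·16+6=150≡20 → U
V(21): 9·21+6=195≡13 → N
K(10): 9·10+6=96≡18 → S
Z(25): 9·25+6=231≡23 → X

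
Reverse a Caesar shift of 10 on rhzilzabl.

hxpybpqrb

r(17): 17−10=7 → h
h(7): 7−10=-3≡23 → x
z(25): 25−10=15 → p
i(8): 8−10=-2≡24 → y
l(11): 11−10=1 → b
z(25): 25−10=15 → p
a(0): 0−10=-10≡16 → q
b(1): 1−10=-9≡17 → r
l(11): 11−10=1 → b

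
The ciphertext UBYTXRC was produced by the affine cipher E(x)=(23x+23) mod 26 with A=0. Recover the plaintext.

The inverse of 23 mod 26 is 17, since 23·17=391≡1. Apply D(y)=17·(y−23) mod 26:
U(20): 17·(20−23)=-51≡1 → B
B(1): 17·(1−23)=-374≡16 → Q
Y(24): 17·(24−23)=17 → R
T(19): 17·(19−23)=-68≡10 → K
X(23): 17·(23−23)=0 → A
R(17): 17·(17−23)=-102≡2 → C
C(2): 17·(2−23)=-357≡7 → H

BQRKACH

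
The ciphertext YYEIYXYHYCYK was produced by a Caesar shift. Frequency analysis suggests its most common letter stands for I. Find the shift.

16

The most frequent ciphertext letter is Y (appears 6 times).
Y is position 24; I is position 8.
Shift = 16.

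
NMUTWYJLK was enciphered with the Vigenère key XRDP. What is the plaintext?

Repeat the key across the ciphertext: XRDPXRDPX
N(13)−X(23): -10≡16 → Q
M(12)−R(17): -5≡21 → V
U(20)−D(3): 17 → R
T(19)−P(15): 4 → E
W(22)−X(23): -1≡25 → Z
Y(24)−R(17): 7 → H
J(9)−D(3): 6 → G
L(11)−P(15): -4≡22 → W
K(10)−X(23): -13≡13 → N

QVREZHGWN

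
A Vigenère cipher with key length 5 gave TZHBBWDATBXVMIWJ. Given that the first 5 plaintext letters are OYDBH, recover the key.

Subtract each crib letter from the matching ciphertext letter (mod 26):
T(19)−O(14)=5 → F
Z(25)−Y(24)=1 → B
H(7)−D(3)=4 → E
B(1)−B(1)=0 → A
B(1)−H(7)=-6≡20 → U

FBEAU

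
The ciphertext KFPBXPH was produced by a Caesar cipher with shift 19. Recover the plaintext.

RMWIEWO

K(10): 10−19=-9≡17 → R
F(5): 5−19=-14≡12 → M
P(15): 15−19=-4≡22 → W
B(1): 1−19=-18≡8 → I
X(23): 23−19=4 → E
P(15): 15−19=-4≡22 → W
H(7): 7−19=-12≡14 → O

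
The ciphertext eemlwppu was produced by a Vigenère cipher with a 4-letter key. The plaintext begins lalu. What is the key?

tebr

Subtract each crib letter from the matching ciphertext letter (mod 26):
e(4)−l(11)=-7≡19 → t
e(4)−a(0)=4 → e
m(12)−l(11)=1 → b
l(11)−u(20)=-9≡17 → r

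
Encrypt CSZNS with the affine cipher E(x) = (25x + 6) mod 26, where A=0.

EOHTO

C(2): 25·2+6=56≡4 → E
S(18): 25·18+6=456≡14 → O
Z(25): 25·25+6=631≡7 → H
N(13): 25·13+6=331≡19 → T
S(18): 25·18+6=456≡14 → O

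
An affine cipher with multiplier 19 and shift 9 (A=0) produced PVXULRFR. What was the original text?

OCYRWKIK

The inverse of 19 mod 26 is 11, since 19·11=209≡1. Apply D(y)=11·(y−9) mod 26:
P(15): 11·(15−9)=66≡14 → O
V(21): 11·(21−9)=132≡2 → C
X(23): 11·(23−9)=154≡24 → Y
U(20): 11·(20−9)=121≡17 → R
L(11): 11·(11−9)=22 → W
R(17): 11·(17−9)=88≡10 → K
F(5): 11·(5−9)=-44≡8 → I
R(17): 11·(17−9)=88≡10 → K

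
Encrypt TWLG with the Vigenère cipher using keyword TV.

MREB

Repeat the key across the message: TVTV
T(19)+T(19): 38≡12 → M
W(22)+V(21): 43≡17 → R
L(11)+T(19): 30≡4 → E
G(6)+V(21): 27≡1 → B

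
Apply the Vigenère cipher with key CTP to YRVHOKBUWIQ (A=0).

Repeat the key across the message: CTPCTPCTPCT
Y(24)+C(2): 26≡0 → A
R(17)+T(19): 36≡10 → K
V(21)+P(15): 36≡10 → K
H(7)+C(2): 9 → J
O(14)+T(19): 33≡7 → H
K(10)+P(15): 25 → Z
B(1)+C(2): 3 → D
U(20)+T(19): 39≡13 → N
W(22)+P(15): 37≡11 → L
I(8)+C(2): 10 → K
Q(16)+T(19): 35≡9 → J

AKKJHZDNLKJ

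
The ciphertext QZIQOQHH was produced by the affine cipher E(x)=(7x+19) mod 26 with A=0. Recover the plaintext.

The inverse of 7 mod 26 is 15, since 7·15=105≡1. Apply D(y)=15·(y−19) mod 26:
Q(16): 15·(16−19)=-45≡7 → H
Z(25): 15·(25−19)=90≡12 → M
I(8): 15·(8−19)=-165≡17 → R
Q(16): 15·(16−19)=-45≡7 → H
O(14): 15·(14−19)=-75≡3 → D
Q(16): 15·(16−19)=-45≡7 → H
H(7): 15·(7−19)=-180≡2 → C
H(7): 15·(7−19)=-180≡2 → C

HMRHDHCC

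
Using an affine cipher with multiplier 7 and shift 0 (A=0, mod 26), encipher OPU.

O(14): 7·14+0=98≡20 → U
P(15): 7·15+0=105≡1 → B
U(20): 7·20+0=140≡10 → K

UBK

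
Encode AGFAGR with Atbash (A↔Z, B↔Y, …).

ZTUZTI

A(0) → Z(25)
G(6) → T(19)
F(5) → U(20)
A(0) → Z(25)
G(6) → T(19)
R(17) → I(8)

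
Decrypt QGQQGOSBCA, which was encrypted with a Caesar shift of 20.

WMWWMUYHIG

Q(16): 16−20=-4≡22 → W
G(6): 6−20=-14≡12 → M
Q(16): 16−20=-4≡22 → W
Q(16): 16−20=-4≡22 → W
G(6): 6−20=-14≡12 → M
O(14): 14−20=-6≡20 → U
S(18): 18−20=-2≡24 → Y
B(1): 1−20=-19≡7 → H
C(2): 2−20=-18≡8 → I
A(0): 0−20=-20≡6 → G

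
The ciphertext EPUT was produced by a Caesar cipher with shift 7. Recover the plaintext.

XINM

E(4): 4−7=-3≡23 → X
P(15): 15−7=8 → I
U(20): 20−7=13 → N
T(19): 19−7=12 → M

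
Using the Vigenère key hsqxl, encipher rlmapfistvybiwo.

Repeat the key across the message: hsqxlhsqxlhsqxl
r(17)+h(7): 24 → y
l(11)+s(18): 29≡3 → d
m(12)+q(16): 28≡2 → c
a(0)+x(23): 23 → x
p(15)+l(11): 26≡0 → a
f(5)+h(7): 12 → m
i(8)+s(18): 26≡0 → a
s(18)+q(16): 34≡8 → i
t(19)+x(23): 42≡16 → q
v(21)+l(11): 32≡6 → g
y(24)+h(7): 31≡5 → f
b(1)+s(18): 19 → t
i(8)+q(16): 24 → y
w(22)+x(23): 45≡19 → t
o(14)+l(11): 25 → z

ydcxamaiqgftytz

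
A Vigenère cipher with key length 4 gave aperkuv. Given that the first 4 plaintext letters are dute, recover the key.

Subtract each crib letter from the matching ciphertext letter (mod 26):
a(0)−d(3)=-3≡23 → x
p(15)−u(20)=-5≡21 → v
e(4)−t(19)=-15≡11 → l
r(17)−e(4)=13 → n

xvln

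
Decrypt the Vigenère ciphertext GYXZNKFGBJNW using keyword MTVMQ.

Repeat the key across the ciphertext: MTVMQMTVMQMT
G(6)−M(12): -6≡20 → U
Y(24)−T(19): 5 → F
X(23)−V(21): 2 → C
Z(25)−M(12): 13 → N
N(13)−Q(16): -3≡23 → X
K(10)−M(12): -2≡24 → Y
F(5)−T(19): -14≡12 → M
G(6)−V(21): -15≡11 → L
B(1)−M(12): -11≡15 → P
J(9)−Q(16): -7≡19 → T
N(13)−M(12): 1 → B
W(22)−T(19): 3 → D

UFCNXYMLPTBD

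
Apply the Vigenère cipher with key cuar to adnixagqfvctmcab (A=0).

cxnzzughhpckowas

Repeat the key across the message: cuarcuarcuarcuar
a(0)+c(2): 2 → c
d(3)+u(20): 23 → x
n(13)+a(0): 13 → n
i(8)+r(17): 25 → z
x(23)+c(2): 25 → z
a(0)+u(20): 20 → u
g(6)+a(0): 6 → g
q(16)+r(17): 33≡7 → h
f(5)+c(2): 7 → h
v(21)+u(20): 41≡15 → p
c(2)+a(0): 2 → c
t(19)+r(17): 36≡10 → k
m(12)+c(2): 14 → o
c(2)+u(20): 22 → w
a(0)+a(0): 0 → a
b(1)+r(17): 18 → s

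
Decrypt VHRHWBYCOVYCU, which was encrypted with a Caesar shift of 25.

WISIXCZDPWZDV

V(21): 21−25=-4≡22 → W
H(7): 7−25=-18≡8 → I
R(17): 17−25=-8≡18 → S
H(7): 7−25=-18≡8 → I
W(22): 22−25=-3≡23 → X
B(1): 1−25=-24≡2 → C
Y(24): 24−25=-1≡25 → Z
C(2): 2−25=-23≡3 → D
O(14): 14−25=-11≡15 → P
V(21): 21−25=-4≡22 → W
Y(24): 24−25=-1≡25 → Z
C(2): 2−25=-23≡3 → D
U(20): 20−25=-5≡21 → V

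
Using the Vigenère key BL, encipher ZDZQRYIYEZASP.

AOABSJJJFKBDQ

Repeat the key across the message: BLBLBLBLBLBLB
Z(25)+B(1): 26≡0 → A
D(3)+L(11): 14 → O
Z(25)+B(1): 26≡0 → A
Q(16)+L(11): 27≡1 → B
R(17)+B(1): 18 → S
Y(24)+L(11): 35≡9 → J
I(8)+B(1): 9 → J
Y(24)+L(11): 35≡9 → J
E(4)+B(1): 5 → F
Z(25)+L(11): 36≡10 → K
A(0)+B(1): 1 → B
S(18)+L(11): 29≡3 → D
P(15)+B(1): 16 → Q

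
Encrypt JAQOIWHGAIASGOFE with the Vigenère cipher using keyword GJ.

Repeat the key across the message: GJGJGJGJGJGJGJGJ
J(9)+G(6): 15 → P
A(0)+J(9): 9 → J
Q(16)+G(6): 22 → W
O(14)+J(9): 23 → X
I(8)+G(6): 14 → O
W(22)+J(9): 31≡5 → F
H(7)+G(6): 13 → N
G(6)+J(9): 15 → P
A(0)+G(6): 6 → G
I(8)+J(9): 17 → R
A(0)+G(6): 6 → G
S(18)+J(9): 27≡1 → B
G(6)+G(6): 12 → M
O(14)+J(9): 23 → X
F(5)+G(6): 11 → L
E(4)+J(9): 13 → N

PJWXOFNPGRGBMXLN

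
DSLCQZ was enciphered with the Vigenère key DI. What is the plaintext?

AKIUNR

Repeat the key across the ciphertext: DIDIDI
D(3)−D(3): 0 → A
S(18)−I(8): 10 → K
L(11)−D(3): 8 → I
C(2)−I(8): -6≡20 → U
Q(16)−D(3): 13 → N
Z(25)−I(8): 17 → R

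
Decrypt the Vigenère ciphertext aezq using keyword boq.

Repeat the key across the ciphertext: boqb
a(0)−b(1): -1≡25 → z
e(4)−o(14): -10≡16 → q
z(25)−q(16): 9 → j
q(16)−b(1): 15 → p

zqjp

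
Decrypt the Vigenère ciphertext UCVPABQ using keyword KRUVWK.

Repeat the key across the ciphertext: KRUVWKK
U(20)−K(10): 10 → K
C(2)−R(17): -15≡11 → L
V(21)−U(20): 1 → B
P(15)−V(21): -6≡20 → U
A(0)−W(22): -22≡4 → E
B(1)−K(10): -9≡17 → R
Q(16)−K(10): 6 → G

KLBUERG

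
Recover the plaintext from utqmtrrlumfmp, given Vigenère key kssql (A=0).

kbywihztebvux

Repeat the key across the ciphertext: kssqlkssqlkss
u(20)−k(10): 10 → k
t(19)−s(18): 1 → b
q(16)−s(18): -2≡24 → y
m(12)−q(16): -4≡22 → w
t(19)−l(11): 8 → i
r(17)−k(10): 7 → h
r(17)−s(18): -1≡25 → z
l(11)−s(18): -7≡19 → t
u(20)−q(16): 4 → e
m(12)−l(11): 1 → b
f(5)−k(10): -5≡21 → v
m(12)−s(18): -6≡20 → u
p(15)−s(18): -3≡23 → x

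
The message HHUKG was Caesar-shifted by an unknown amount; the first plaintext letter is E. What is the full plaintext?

EERHD

From the crib: H(7)−E(4)=3, so the shift is 3.
Subtract 3 from each ciphertext letter:
H(7): 7−3=4 → E
H(7): 7−3=4 → E
U(20): 20−3=17 → R
K(10): 10−3=7 → H
G(6): 6−3=3 → D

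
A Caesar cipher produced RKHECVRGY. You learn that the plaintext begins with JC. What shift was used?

8

From the crib: R(17)−J(9)=8, so the shift is 8.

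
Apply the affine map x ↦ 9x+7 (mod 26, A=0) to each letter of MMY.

LLP

M(12): 9·12+7=115≡11 → L
M(12): 9·12+7=115≡11 → L
Y(24): 9·24+7=223≡15 → P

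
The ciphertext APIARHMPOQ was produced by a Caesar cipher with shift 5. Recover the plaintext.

A(0): 0−5=-5≡21 → V
P(15): 15−5=10 → K
I(8): 8−5=3 → D
A(0): 0−5=-5≡21 → V
R(17): 17−5=12 → M
H(7): 7−5=2 → C
M(12): 12−5=7 → H
P(15): 15−5=10 → K
O(14): 14−5=9 → J
Q(16): 16−5=11 → L

VKDVMCHKJL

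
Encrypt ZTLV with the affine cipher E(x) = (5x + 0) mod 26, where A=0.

VRDB

Z(25): 5·25+0=125≡21 → V
T(19): 5·19+0=95≡17 → R
L(11): 5·11+0=55≡3 → D
V(21): 5·21+0=105≡1 → B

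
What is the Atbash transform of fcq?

f(5) → u(20)
c(2) → x(23)
q(16) → j(9)

uxj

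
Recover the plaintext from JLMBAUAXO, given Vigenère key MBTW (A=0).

XKTFOTHBC

Repeat the key across the ciphertext: MBTWMBTWM
J(9)−M(12): -3≡23 → X
L(11)−B(1): 10 → K
M(12)−T(19): -7≡19 → T
B(1)−W(22): -21≡5 → F
A(0)−M(12): -12≡14 → O
U(20)−B(1): 19 → T
A(0)−T(19): -19≡7 → H
X(23)−W(22): 1 → B
O(14)−M(12): 2 → C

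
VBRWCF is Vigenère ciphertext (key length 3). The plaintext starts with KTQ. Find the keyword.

Subtract each crib letter from the matching ciphertext letter (mod 26):
V(21)−K(10)=11 → L
B(1)−T(19)=-18≡8 → I
R(17)−Q(16)=1 → B

LIB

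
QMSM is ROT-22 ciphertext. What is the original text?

Q(16): 16−22=-6≡20 → U
M(12): 12−22=-10≡16 → Q
S(18): 18−22=-4≡22 → W
M(12): 12−22=-10≡16 → Q

UQWQ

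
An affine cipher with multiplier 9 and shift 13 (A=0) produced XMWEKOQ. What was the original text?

The inverse of 9 mod 26 is 3, since 9·3=27≡1. Apply D(y)=3·(y−13) mod 26:
X(23): 3·(23−13)=30≡4 → E
M(12): 3·(12−13)=-3≡23 → X
W(22): 3·(22−13)=27≡1 → B
E(4): 3·(4−13)=-27≡25 → Z
K(10): 3·(10−13)=-9≡17 → R
O(14): 3·(14−13)=3 → D
Q(16): 3·(16−13)=9 → J

EXBZRDJ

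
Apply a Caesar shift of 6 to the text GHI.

MNO

G(6): 6+6=12 → M
H(7): 7+6=13 → N
I(8): 8+6=14 → O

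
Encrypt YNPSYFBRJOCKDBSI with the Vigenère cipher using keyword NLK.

Repeat the key across the message: NLKNLKNLKNLKNLKN
Y(24)+N(13): 37≡11 → L
N(13)+L(11): 24 → Y
P(15)+K(10): 25 → Z
S(18)+N(13): 31≡5 → F
Y(24)+L(11): 35≡9 → J
F(5)+K(10): 15 → P
B(1)+N(13): 14 → O
R(17)+L(11): 28≡2 → C
J(9)+K(10): 19 → T
O(14)+N(13): 27≡1 → B
C(2)+L(11): 13 → N
K(10)+K(10): 20 → U
D(3)+N(13): 16 → Q
B(1)+L(11): 12 → M
S(18)+K(10): 28≡2 → C
I(8)+N(13): 21 → V

LYZFJPOCTBNUQMCV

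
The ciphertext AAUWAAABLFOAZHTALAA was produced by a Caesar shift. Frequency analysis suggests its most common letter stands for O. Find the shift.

The most frequent ciphertext letter is A (appears 9 times).
A is position 0; O is position 14.
Shift = -14≡12.

12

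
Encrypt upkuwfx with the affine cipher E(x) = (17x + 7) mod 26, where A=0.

jcvjroi

u(20): 17·20+7=347≡9 → j
p(15): 17·15+7=262≡2 → c
k(10): 17·10+7=177≡21 → v
u(20): 17·20+7=347≡9 → j
w(22): 17·22+7=381≡17 → r
f(5): 17·5+7=92≡14 → o
x(23): 17·23+7=398≡8 → i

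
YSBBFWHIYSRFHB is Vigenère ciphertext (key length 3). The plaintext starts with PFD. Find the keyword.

JNY

Subtract each crib letter from the matching ciphertext letter (mod 26):
Y(24)−P(15)=9 → J
S(18)−F(5)=13 → N
B(1)−D(3)=-2≡24 → Y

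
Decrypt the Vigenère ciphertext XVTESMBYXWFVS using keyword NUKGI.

KBJYKZHOROSBI

Repeat the key across the ciphertext: NUKGINUKGINUK
X(23)−N(13): 10 → K
V(21)−U(20): 1 → B
T(19)−K(10): 9 → J
E(4)−G(6): -2≡24 → Y
S(18)−I(8): 10 → K
M(12)−N(13): -1≡25 → Z
B(1)−U(20): -19≡7 → H
Y(24)−K(10): 14 → O
X(23)−G(6): 17 → R
W(22)−I(8): 14 → O
F(5)−N(13): -8≡18 → S
V(21)−U(20): 1 → B
S(18)−K(10): 8 → I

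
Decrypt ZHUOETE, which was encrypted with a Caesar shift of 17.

Z(25): 25−17=8 → I
H(7): 7−17=-10≡16 → Q
U(20): 20−17=3 → D
O(14): 14−17=-3≡23 → X
E(4): 4−17=-13≡13 → N
T(19): 19−17=2 → C
E(4): 4−17=-13≡13 → N

IQDXNCN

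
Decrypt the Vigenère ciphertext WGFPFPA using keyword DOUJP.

TSLGQMM

Repeat the key across the ciphertext: DOUJPDO
W(22)−D(3): 19 → T
G(6)−O(14): -8≡18 → S
F(5)−U(20): -15≡11 → L
P(15)−J(9): 6 → G
F(5)−P(15): -10≡16 → Q
P(15)−D(3): 12 → M
A(0)−O(14): -14≡12 → M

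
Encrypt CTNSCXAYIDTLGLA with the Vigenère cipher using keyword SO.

Repeat the key across the message: SOSOSOSOSOSOSOS
C(2)+S(18): 20 → U
T(19)+O(14): 33≡7 → H
N(13)+S(18): 31≡5 → F
S(18)+O(14): 32≡6 → G
C(2)+S(18): 20 → U
X(23)+O(14): 37≡11 → L
A(0)+S(18): 18 → S
Y(24)+O(14): 38≡12 → M
I(8)+S(18): 26≡0 → A
D(3)+O(14): 17 → R
T(19)+S(18): 37≡11 → L
L(11)+O(14): 25 → Z
G(6)+S(18): 24 → Y
L(11)+O(14): 25 → Z
A(0)+S(18): 18 → S

UHFGULSMARLZYZS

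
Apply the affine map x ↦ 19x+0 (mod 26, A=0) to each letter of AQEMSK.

A(0): 19·0+0=0 → A
Q(16): 19·16+0=304≡18 → S
E(4): 19·4+0=76≡24 → Y
M(12): 19·12+0=228≡20 → U
S(18): 19·18+0=342≡4 → E
K(10): 19·10+0=190≡8 → I

ASYUEI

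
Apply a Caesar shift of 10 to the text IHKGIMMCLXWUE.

SRUQSWWMVHGEO

I(8): 8+10=18 → S
H(7): 7+10=17 → R
K(10): 10+10=20 → U
G(6): 6+10=16 → Q
I(8): 8+10=18 → S
M(12): 12+10=22 → W
M(12): 12+10=22 → W
C(2): 2+10=12 → M
L(11): 11+10=21 → V
X(23): 23+10=33≡7 → H
W(22): 22+10=32≡6 → G
U(20): 20+10=30≡4 → E
E(4): 4+10=14 → O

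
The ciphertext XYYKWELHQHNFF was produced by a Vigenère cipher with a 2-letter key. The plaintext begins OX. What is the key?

Subtract each crib letter from the matching ciphertext letter (mod 26):
X(23)−O(14)=9 → J
Y(24)−X(23)=1 → B

JB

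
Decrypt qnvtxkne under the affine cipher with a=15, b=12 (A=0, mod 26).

The inverse of 15 mod 26 is 7, since 15·7=105≡1. Apply D(y)=7·(y−12) mod 26:
q(16): 7·(16−12)=28≡2 → c
n(13): 7·(13−12)=7 → h
v(21): 7·(21−12)=63≡11 → l
t(19): 7·(19−12)=49≡23 → x
x(23): 7·(23−12)=77≡25 → z
k(10): 7·(10−12)=-14≡12 → m
n(13): 7·(13−12)=7 → h
e(4): 7·(4−12)=-56≡22 → w

chlxzmhw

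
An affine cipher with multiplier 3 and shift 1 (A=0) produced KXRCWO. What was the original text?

DQOJHN

The inverse of 3 mod 26 is 9, since 3·9=27≡1. Apply D(y)=9·(y−1) mod 26:
K(10): 9·(10−1)=81≡3 → D
X(23): 9·(23−1)=198≡16 → Q
R(17): 9·(17−1)=144≡14 → O
C(2): 9·(2−1)=9 → J
W(22): 9·(22−1)=189≡7 → H
O(14): 9·(14−1)=117≡13 → N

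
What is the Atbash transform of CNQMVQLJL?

C(2) → X(23)
N(13) → M(12)
Q(16) → J(9)
M(12) → N(13)
V(21) → E(4)
Q(16) → J(9)
L(11) → O(14)
J(9) → Q(16)
L(11) → O(14)

XMJNEJOQO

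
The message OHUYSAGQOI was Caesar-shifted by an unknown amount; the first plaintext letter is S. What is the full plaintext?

From the crib: O(14)−S(18)=-4≡22, so the shift is 22.
Subtract 22 from each ciphertext letter:
O(14): 14−22=-8≡18 → S
H(7): 7−22=-15≡11 → L
U(20): 20−22=-2≡24 → Y
Y(24): 24−22=2 → C
S(18): 18−22=-4≡22 → W
A(0): 0−22=-22≡4 → E
G(6): 6−22=-16≡10 → K
Q(16): 16−22=-6≡20 → U
O(14): 14−22=-8≡18 → S
I(8): 8−22=-14≡12 → M

SLYCWEKUSM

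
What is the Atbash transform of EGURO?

E(4) → V(21)
G(6) → T(19)
U(20) → F(5)
R(17) → I(8)
O(14) → L(11)

VTFIL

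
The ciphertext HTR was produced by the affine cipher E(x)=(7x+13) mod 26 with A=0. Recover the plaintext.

OMI

The inverse of 7 mod 26 is 15, since 7·15=105≡1. Apply D(y)=15·(y−13) mod 26:
H(7): 15·(7−13)=-90≡14 → O
T(19): 15·(19−13)=90≡12 → M
R(17): 15·(17−13)=60≡8 → I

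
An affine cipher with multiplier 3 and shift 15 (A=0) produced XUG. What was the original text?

The inverse of 3 mod 26 is 9, since 3·9=27≡1. Apply D(y)=9·(y−15) mod 26:
X(23): 9·(23−15)=72≡20 → U
U(20): 9·(20−15)=45≡19 → T
G(6): 9·(6−15)=-81≡23 → X

UTX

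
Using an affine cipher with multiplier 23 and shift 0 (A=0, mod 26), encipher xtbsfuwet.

jvxylsmov

x(23): 23·23+0=529≡9 → j
t(19): 23·19+0=437≡21 → v
b(1): 23·1+0=23 → x
s(18): 23·18+0=414≡24 → y
f(5): 23·5+0=115≡11 → l
u(20): 23·20+0=460≡18 → s
w(22): 23·22+0=506≡12 → m
e(4): 23·4+0=92≡14 → o
t(19): 23·19+0=437≡21 → v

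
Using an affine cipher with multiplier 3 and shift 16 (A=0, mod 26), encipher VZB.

V(21): 3·21+16=79≡1 → B
Z(25): 3·25+16=91≡13 → N
B(1): 3·1+16=19 → T

BNT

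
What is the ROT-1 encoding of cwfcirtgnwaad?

dxgdjsuhoxbbe

c(2): 2+1=3 → d
w(22): 22+1=23 → x
f(5): 5+1=6 → g
c(2): 2+1=3 → d
i(8): 8+1=9 → j
r(17): 17+1=18 → s
t(19): 19+1=20 → u
g(6): 6+1=7 → h
n(13): 13+1=14 → o
w(22): 22+1=23 → x
a(0): 0+1=1 → b
a(0): 0+1=1 → b
d(3): 3+1=4 → e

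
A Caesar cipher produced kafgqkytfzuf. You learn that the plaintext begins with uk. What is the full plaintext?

ukpqauidpjep

From the crib: k(10)−u(20)=-10≡16, so the shift is 16.
Subtract 16 from each ciphertext letter:
k(10): 10−16=-6≡20 → u
a(0): 0−16=-16≡10 → k
f(5): 5−16=-11≡15 → p
g(6): 6−16=-10≡16 → q
q(16): 16−16=0 → a
k(10): 10−16=-6≡20 → u
y(24): 24−16=8 → i
t(19): 19−16=3 → d
f(5): 5−16=-11≡15 → p
z(25): 25−16=9 → j
u(20): 20−16=4 → e
f(5): 5−16=-11≡15 → p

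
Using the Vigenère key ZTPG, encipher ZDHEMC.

Repeat the key across the message: ZTPGZT
Z(25)+Z(25): 50≡24 → Y
D(3)+T(19): 22 → W
H(7)+P(15): 22 → W
E(4)+G(6): 10 → K
M(12)+Z(25): 37≡11 → L
C(2)+T(19): 21 → V

YWWKLV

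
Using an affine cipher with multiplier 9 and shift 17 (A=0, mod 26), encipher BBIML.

AALVM

B(1): 9·1+17=26≡0 → A
B(1): 9·1+17=26≡0 → A
I(8): 9·8+17=89≡11 → L
M(12): 9·12+17=125≡21 → V
L(11): 9·11+17=116≡12 → M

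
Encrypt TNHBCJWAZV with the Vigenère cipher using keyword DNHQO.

WAORQMJHPJ

Repeat the key across the message: DNHQODNHQO
T(19)+D(3): 22 → W
N(13)+N(13): 26≡0 → A
H(7)+H(7): 14 → O
B(1)+Q(16): 17 → R
C(2)+O(14): 16 → Q
J(9)+D(3): 12 → M
W(22)+N(13): 35≡9 → J
A(0)+H(7): 7 → H
Z(25)+Q(16): 41≡15 → P
V(21)+O(14): 35≡9 → J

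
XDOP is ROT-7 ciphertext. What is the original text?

X(23): 23−7=16 → Q
D(3): 3−7=-4≡22 → W
O(14): 14−7=7 → H
P(15): 15−7=8 → I

QWHI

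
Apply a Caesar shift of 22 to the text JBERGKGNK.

FXANCGCJG

J(9): 9+22=31≡5 → F
B(1): 1+22=23 → X
E(4): 4+22=26≡0 → A
R(17): 17+22=39≡13 → N
G(6): 6+22=28≡2 → C
K(10): 10+22=32≡6 → G
G(6): 6+22=28≡2 → C
N(13): 13+22=35≡9 → J
K(10): 10+22=32≡6 → G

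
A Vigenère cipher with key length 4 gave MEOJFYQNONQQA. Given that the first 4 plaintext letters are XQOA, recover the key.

Subtract each crib letter from the matching ciphertext letter (mod 26):
M(12)−X(23)=-11≡15 → P
E(4)−Q(16)=-12≡14 → O
O(14)−O(14)=0 → A
J(9)−A(0)=9 → J

POAJ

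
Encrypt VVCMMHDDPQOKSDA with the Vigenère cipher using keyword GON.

BJPSAUJRCWCXYRN

Repeat the key across the message: GONGONGONGONGON
V(21)+G(6): 27≡1 → B
V(21)+O(14): 35≡9 → J
C(2)+N(13): 15 → P
M(12)+G(6): 18 → S
M(12)+O(14): 26≡0 → A
H(7)+N(13): 20 → U
D(3)+G(6): 9 → J
D(3)+O(14): 17 → R
P(15)+N(13): 28≡2 → C
Q(16)+G(6): 22 → W
O(14)+O(14): 28≡2 → C
K(10)+N(13): 23 → X
S(18)+G(6): 24 → Y
D(3)+O(14): 17 → R
A(0)+N(13): 13 → N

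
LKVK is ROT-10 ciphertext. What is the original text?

BALA

L(11): 11−10=1 → B
K(10): 10−10=0 → A
V(21): 21−10=11 → L
K(10): 10−10=0 → A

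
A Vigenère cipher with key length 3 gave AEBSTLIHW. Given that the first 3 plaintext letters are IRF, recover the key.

Subtract each crib letter from the matching ciphertext letter (mod 26):
A(0)−I(8)=-8≡18 → S
E(4)−R(17)=-13≡13 → N
B(1)−F(5)=-4≡22 → W

SNW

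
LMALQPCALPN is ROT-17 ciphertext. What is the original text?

UVJUZYLJUYW

L(11): 11−17=-6≡20 → U
M(12): 12−17=-5≡21 → V
A(0): 0−17=-17≡9 → J
L(11): 11−17=-6≡20 → U
Q(16): 16−17=-1≡25 → Z
P(15): 15−17=-2≡24 → Y
C(2): 2−17=-15≡11 → L
A(0): 0−17=-17≡9 → J
L(11): 11−17=-6≡20 → U
P(15): 15−17=-2≡24 → Y
N(13): 13−17=-4≡22 → W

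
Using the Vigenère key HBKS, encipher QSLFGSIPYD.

Repeat the key across the message: HBKSHBKSHB
Q(16)+H(7): 23 → X
S(18)+B(1): 19 → T
L(11)+K(10): 21 → V
F(5)+S(18): 23 → X
G(6)+H(7): 13 → N
S(18)+B(1): 19 → T
I(8)+K(10): 18 → S
P(15)+S(18): 33≡7 → H
Y(24)+H(7): 31≡5 → F
D(3)+B(1): 4 → E

XTVXNTSHFE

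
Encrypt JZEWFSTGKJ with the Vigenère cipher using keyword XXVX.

Repeat the key across the message: XXVXXXVXXX
J(9)+X(23): 32≡6 → G
Z(25)+X(23): 48≡22 → W
E(4)+V(21): 25 → Z
W(22)+X(23): 45≡19 → T
F(5)+X(23): 28≡2 → C
S(18)+X(23): 41≡15 → P
T(19)+V(21): 40≡14 → O
G(6)+X(23): 29≡3 → D
K(10)+X(23): 33≡7 → H
J(9)+X(23): 32≡6 → G

GWZTCPODHG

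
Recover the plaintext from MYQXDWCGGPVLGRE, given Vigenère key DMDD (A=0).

Repeat the key across the ciphertext: DMDDDMDDDMDDDMD
M(12)−D(3): 9 → J
Y(24)−M(12): 12 → M
Q(16)−D(3): 13 → N
X(23)−D(3): 20 → U
D(3)−D(3): 0 → A
W(22)−M(12): 10 → K
C(2)−D(3): -1≡25 → Z
G(6)−D(3): 3 → D
G(6)−D(3): 3 → D
P(15)−M(12): 3 → D
V(21)−D(3): 18 → S
L(11)−D(3): 8 → I
G(6)−D(3): 3 → D
R(17)−M(12): 5 → F
E(4)−D(3): 1 → B

JMNUAKZDDDSIDFB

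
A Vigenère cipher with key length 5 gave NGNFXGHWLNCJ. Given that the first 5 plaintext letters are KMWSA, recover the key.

Subtract each crib letter from the matching ciphertext letter (mod 26):
N(13)−K(10)=3 → D
G(6)−M(12)=-6≡20 → U
N(13)−W(22)=-9≡17 → R
F(5)−S(18)=-13≡13 → N
X(23)−A(0)=23 → X

DURNX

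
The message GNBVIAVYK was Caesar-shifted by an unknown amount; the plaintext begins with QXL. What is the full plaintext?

From the crib: G(6)−Q(16)=-10≡16, so the shift is 16.
Subtract 16 from each ciphertext letter:
G(6): 6−16=-10≡16 → Q
N(13): 13−16=-3≡23 → X
B(1): 1−16=-15≡11 → L
V(21): 21−16=5 → F
I(8): 8−16=-8≡18 → S
A(0): 0−16=-16≡10 → K
V(21): 21−16=5 → F
Y(24): 24−16=8 → I
K(10): 10−16=-6≡20 → U

QXLFSKFIU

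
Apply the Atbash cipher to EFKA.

E(4) → V(21)
F(5) → U(20)
K(10) → P(15)
A(0) → Z(25)

VUPZ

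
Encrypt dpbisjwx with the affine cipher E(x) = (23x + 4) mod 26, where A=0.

d(3): 23·3+4=73≡21 → v
p(15): 23·15+4=349≡11 → l
b(1): 23·1+4=27≡1 → b
i(8): 23·8+4=188≡6 → g
s(18): 23·18+4=418≡2 → c
j(9): 23·9+4=211≡3 → d
w(22): 23·22+4=510≡16 → q
x(23): 23·23+4=533≡13 → n

vlbgcdqn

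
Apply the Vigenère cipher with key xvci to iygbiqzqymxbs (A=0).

Repeat the key across the message: xvcixvcixvcix
i(8)+x(23): 31≡5 → f
y(24)+v(21): 45≡19 → t
g(6)+c(2): 8 → i
b(1)+i(8): 9 → j
i(8)+x(23): 31≡5 → f
q(16)+v(21): 37≡11 → l
z(25)+c(2): 27≡1 → b
q(16)+i(8): 24 → y
y(24)+x(23): 47≡21 → v
m(12)+v(21): 33≡7 → h
x(23)+c(2): 25 → z
b(1)+i(8): 9 → j
s(18)+x(23): 41≡15 → p

ftijflbyvhzjp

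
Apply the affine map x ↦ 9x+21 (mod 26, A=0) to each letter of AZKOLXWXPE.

A(0): 9·0+21=21 → V
Z(25): 9·25+21=246≡12 → M
K(10): 9·10+21=111≡7 → H
O(14): 9·14+21=147≡17 → R
L(11): 9·11+21=120≡16 → Q
X(23): 9·23+21=228≡20 → U
W(22): 9·22+21=219≡11 → L
X(23): 9·23+21=228≡20 → U
P(15): 9·15+21=156≡0 → A
E(4): 9·4+21=57≡5 → F

VMHRQULUAF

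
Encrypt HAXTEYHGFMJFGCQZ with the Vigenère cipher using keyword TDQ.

Repeat the key across the message: TDQTDQTDQTDQTDQT
H(7)+T(19): 26≡0 → A
A(0)+D(3): 3 → D
X(23)+Q(16): 39≡13 → N
T(19)+T(19): 38≡12 → M
E(4)+D(3): 7 → H
Y(24)+Q(16): 40≡14 → O
H(7)+T(19): 26≡0 → A
G(6)+D(3): 9 → J
F(5)+Q(16): 21 → V
M(12)+T(19): 31≡5 → F
J(9)+D(3): 12 → M
F(5)+Q(16): 21 → V
G(6)+T(19): 25 → Z
C(2)+D(3): 5 → F
Q(16)+Q(16): 32≡6 → G
Z(25)+T(19): 44≡18 → S

ADNMHOAJVFMVZFGS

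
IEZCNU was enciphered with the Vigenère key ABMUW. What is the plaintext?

Repeat the key across the ciphertext: ABMUWA
I(8)−A(0): 8 → I
E(4)−B(1): 3 → D
Z(25)−M(12): 13 → N
C(2)−U(20): -18≡8 → I
N(13)−W(22): -9≡17 → R
U(20)−A(0): 20 → U

IDNIRU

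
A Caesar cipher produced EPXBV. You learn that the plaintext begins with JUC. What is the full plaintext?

From the crib: E(4)−J(9)=-5≡21, so the shift is 21.
Subtract 21 from each ciphertext letter:
E(4): 4−21=-17≡9 → J
P(15): 15−21=-6≡20 → U
X(23): 23−21=2 → C
B(1): 1−21=-20≡6 → G
V(21): 21−21=0 → A

JUCGA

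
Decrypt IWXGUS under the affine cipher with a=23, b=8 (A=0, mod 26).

AEVSWO

The inverse of 23 mod 26 is 17, since 23·17=391≡1. Apply D(y)=17·(y−8) mod 26:
I(8): 17·(8−8)=0 → A
W(22): 17·(22−8)=238≡4 → E
X(23): 17·(23−8)=255≡21 → V
G(6): 17·(6−8)=-34≡18 → S
U(20): 17·(20−8)=204≡22 → W
S(18): 17·(18−8)=170≡14 → O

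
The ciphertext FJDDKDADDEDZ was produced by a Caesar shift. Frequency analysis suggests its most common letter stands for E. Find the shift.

25

The most frequent ciphertext letter is D (appears 6 times).
D is position 3; E is position 4.
Shift = -1≡25.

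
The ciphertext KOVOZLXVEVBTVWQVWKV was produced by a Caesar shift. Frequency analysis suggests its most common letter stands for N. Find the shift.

The most frequent ciphertext letter is V (appears 6 times).
V is position 21; N is position 13.
Shift = 8.

8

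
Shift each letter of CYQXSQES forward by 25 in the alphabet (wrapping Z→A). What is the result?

BXPWRPDR

C(2): 2+25=27≡1 → B
Y(24): 24+25=49≡23 → X
Q(16): 16+25=41≡15 → P
X(23): 23+25=48≡22 → W
S(18): 18+25=43≡17 → R
Q(16): 16+25=41≡15 → P
E(4): 4+25=29≡3 → D
S(18): 18+25=43≡17 → R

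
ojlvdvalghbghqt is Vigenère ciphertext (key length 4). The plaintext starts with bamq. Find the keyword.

njzf

Subtract each crib letter from the matching ciphertext letter (mod 26):
o(14)−b(1)=13 → n
j(9)−a(0)=9 → j
l(11)−m(12)=-1≡25 → z
v(21)−q(16)=5 → f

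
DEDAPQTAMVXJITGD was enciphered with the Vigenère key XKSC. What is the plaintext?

GULYSGBYPLFHLJOB

Repeat the key across the ciphertext: XKSCXKSCXKSCXKSC
D(3)−X(23): -20≡6 → G
E(4)−K(10): -6≡20 → U
D(3)−S(18): -15≡11 → L
A(0)−C(2): -2≡24 → Y
P(15)−X(23): -8≡18 → S
Q(16)−K(10): 6 → G
T(19)−S(18): 1 → B
A(0)−C(2): -2≡24 → Y
M(12)−X(23): -11≡15 → P
V(21)−K(10): 11 → L
X(23)−S(18): 5 → F
J(9)−C(2): 7 → H
I(8)−X(23): -15≡11 → L
T(19)−K(10): 9 → J
G(6)−S(18): -12≡14 → O
D(3)−C(2): 1 → B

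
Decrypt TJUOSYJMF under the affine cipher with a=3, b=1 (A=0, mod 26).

The inverse of 3 mod 26 is 9, since 3·9=27≡1. Apply D(y)=9·(y−1) mod 26:
T(19): 9·(19−1)=162≡6 → G
J(9): 9·(9−1)=72≡20 → U
U(20): 9·(20−1)=171≡15 → P
O(14): 9·(14−1)=117≡13 → N
S(18): 9·(18−1)=153≡23 → X
Y(24): 9·(24−1)=207≡25 → Z
J(9): 9·(9−1)=72≡20 → U
M(12): 9·(12−1)=99≡21 → V
F(5): 9·(5−1)=36≡10 → K

GUPNXZUVK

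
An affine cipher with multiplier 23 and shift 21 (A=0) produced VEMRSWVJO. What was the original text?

The inverse of 23 mod 26 is 17, since 23·17=391≡1. Apply D(y)=17·(y−21) mod 26:
V(21): 17·(21−21)=0 → A
E(4): 17·(4−21)=-289≡23 → X
M(12): 17·(12−21)=-153≡3 → D
R(17): 17·(17−21)=-68≡10 → K
S(18): 17·(18−21)=-51≡1 → B
W(22): 17·(22−21)=17 → R
V(21): 17·(21−21)=0 → A
J(9): 17·(9−21)=-204≡4 → E
O(14): 17·(14−21)=-119≡11 → L

AXDKBRAEL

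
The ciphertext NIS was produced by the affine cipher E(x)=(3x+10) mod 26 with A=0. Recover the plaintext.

The inverse of 3 mod 26 is 9, since 3·9=27≡1. Apply D(y)=9·(y−10) mod 26:
N(13): 9·(13−10)=27≡1 → B
I(8): 9·(8−10)=-18≡8 → I
S(18): 9·(18−10)=72≡20 → U

BIU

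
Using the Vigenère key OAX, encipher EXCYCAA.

Repeat the key across the message: OAXOAXO
E(4)+O(14): 18 → S
X(23)+A(0): 23 → X
C(2)+X(23): 25 → Z
Y(24)+O(14): 38≡12 → M
C(2)+A(0): 2 → C
A(0)+X(23): 23 → X
A(0)+O(14): 14 → O

SXZMCXO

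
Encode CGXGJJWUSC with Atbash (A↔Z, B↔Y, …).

XTCTQQDFHX

C(2) → X(23)
G(6) → T(19)
X(23) → C(2)
G(6) → T(19)
J(9) → Q(16)
J(9) → Q(16)
W(22) → D(3)
U(20) → F(5)
S(18) → H(7)
C(2) → X(23)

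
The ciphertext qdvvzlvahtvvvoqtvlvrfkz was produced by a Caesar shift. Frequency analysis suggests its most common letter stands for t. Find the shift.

2

The most frequent ciphertext letter is v (appears 8 times).
v is position 21; t is position 19.
Shift = 2.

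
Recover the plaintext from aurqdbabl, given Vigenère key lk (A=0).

pkggsrpra

Repeat the key across the ciphertext: lklklklkl
a(0)−l(11): -11≡15 → p
u(20)−k(10): 10 → k
r(17)−l(11): 6 → g
q(16)−k(10): 6 → g
d(3)−l(11): -8≡18 → s
b(1)−k(10): -9≡17 → r
a(0)−l(11): -11≡15 → p
b(1)−k(10): -9≡17 → r
l(11)−l(11): 0 → a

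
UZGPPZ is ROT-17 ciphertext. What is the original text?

U(20): 20−17=3 → D
Z(25): 25−17=8 → I
G(6): 6−17=-11≡15 → P
P(15): 15−17=-2≡24 → Y
P(15): 15−17=-2≡24 → Y
Z(25): 25−17=8 → I

DIPYYI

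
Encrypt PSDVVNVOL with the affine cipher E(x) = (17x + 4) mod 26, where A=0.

ZYDXXRXIJ

P(15): 17·15+4=259≡25 → Z
S(18): 17·18+4=310≡24 → Y
D(3): 17·3+4=55≡3 → D
V(21): 17·21+4=361≡23 → X
V(21): 17·21+4=361≡23 → X
N(13): 17·13+4=225≡17 → R
V(21): 17·21+4=361≡23 → X
O(14): 17·14+4=242≡8 → I
L(11): 17·11+4=191≡9 → J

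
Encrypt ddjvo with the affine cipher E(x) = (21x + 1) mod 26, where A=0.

mmiaj

d(3): 21·3+1=64≡12 → m
d(3): 21·3+1=64≡12 → m
j(9): 21·9+1=190≡8 → i
v(21): 21·21+1=442≡0 → a
o(14): 21·14+1=295≡9 → j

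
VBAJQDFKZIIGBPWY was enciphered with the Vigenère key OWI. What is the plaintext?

Repeat the key across the ciphertext: OWIOWIOWIOWIOWIO
V(21)−O(14): 7 → H
B(1)−W(22): -21≡5 → F
A(0)−I(8): -8≡18 → S
J(9)−O(14): -5≡21 → V
Q(16)−W(22): -6≡20 → U
D(3)−I(8): -5≡21 → V
F(5)−O(14): -9≡17 → R
K(10)−W(22): -12≡14 → O
Z(25)−I(8): 17 → R
I(8)−O(14): -6≡20 → U
I(8)−W(22): -14≡12 → M
G(6)−I(8): -2≡24 → Y
B(1)−O(14): -13≡13 → N
P(15)−W(22): -7≡19 → T
W(22)−I(8): 14 → O
Y(24)−O(14): 10 → K

HFSVUVRORUMYNTOK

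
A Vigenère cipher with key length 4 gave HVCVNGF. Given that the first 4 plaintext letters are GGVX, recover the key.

BPHY

Subtract each crib letter from the matching ciphertext letter (mod 26):
H(7)−G(6)=1 → B
V(21)−G(6)=15 → P
C(2)−V(21)=-19≡7 → H
V(21)−X(23)=-2≡24 → Y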